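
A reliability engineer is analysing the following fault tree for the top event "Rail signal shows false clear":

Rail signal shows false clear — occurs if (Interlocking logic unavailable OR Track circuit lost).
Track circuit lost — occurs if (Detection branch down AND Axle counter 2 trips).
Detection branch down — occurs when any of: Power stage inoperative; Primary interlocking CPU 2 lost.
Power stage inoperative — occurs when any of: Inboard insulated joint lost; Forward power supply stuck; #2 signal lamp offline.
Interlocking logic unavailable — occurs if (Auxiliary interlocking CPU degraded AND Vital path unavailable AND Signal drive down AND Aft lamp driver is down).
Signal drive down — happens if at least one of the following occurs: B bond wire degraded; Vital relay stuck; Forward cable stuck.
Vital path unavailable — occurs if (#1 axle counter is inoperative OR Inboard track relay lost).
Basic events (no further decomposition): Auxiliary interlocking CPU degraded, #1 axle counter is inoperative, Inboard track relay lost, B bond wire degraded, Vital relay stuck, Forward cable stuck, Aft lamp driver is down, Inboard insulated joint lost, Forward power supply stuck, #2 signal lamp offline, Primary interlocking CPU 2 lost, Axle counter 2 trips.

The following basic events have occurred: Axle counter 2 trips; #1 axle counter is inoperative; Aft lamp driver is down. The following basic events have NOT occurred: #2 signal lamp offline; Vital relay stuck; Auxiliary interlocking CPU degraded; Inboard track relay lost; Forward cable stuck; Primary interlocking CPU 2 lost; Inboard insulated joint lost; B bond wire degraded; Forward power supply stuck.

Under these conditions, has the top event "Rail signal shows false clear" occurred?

Vital path unavailable [OR]: #1 axle counter is inoperative=occurs, Inboard track relay lost=not → at least one input occurs → occurs.
Signal drive down [OR]: B bond wire degraded=not, Vital relay stuck=not, Forward cable stuck=not → no input occurs → does not occur.
Interlocking logic unavailable [AND]: Auxiliary interlocking CPU degraded=not, Vital path unavailable=occurs, Signal drive down=not, Aft lamp driver is down=occurs → not all inputs occur → does not occur.
Power stage inoperative [OR]: Inboard insulated joint lost=not, Forward power supply stuck=not, #2 signal lamp offline=not → no input occurs → does not occur.
Detection branch down [OR]: Power stage inoperative=not, Primary interlocking CPU 2 lost=not → no input occurs → does not occur.
Track circuit lost [AND]: Detection branch down=not, Axle counter 2 trips=occurs → not all inputs occur → does not occur.
Rail signal shows false clear [OR]: Interlocking logic unavailable=not, Track circuit lost=not → no input occurs → does not occur.

No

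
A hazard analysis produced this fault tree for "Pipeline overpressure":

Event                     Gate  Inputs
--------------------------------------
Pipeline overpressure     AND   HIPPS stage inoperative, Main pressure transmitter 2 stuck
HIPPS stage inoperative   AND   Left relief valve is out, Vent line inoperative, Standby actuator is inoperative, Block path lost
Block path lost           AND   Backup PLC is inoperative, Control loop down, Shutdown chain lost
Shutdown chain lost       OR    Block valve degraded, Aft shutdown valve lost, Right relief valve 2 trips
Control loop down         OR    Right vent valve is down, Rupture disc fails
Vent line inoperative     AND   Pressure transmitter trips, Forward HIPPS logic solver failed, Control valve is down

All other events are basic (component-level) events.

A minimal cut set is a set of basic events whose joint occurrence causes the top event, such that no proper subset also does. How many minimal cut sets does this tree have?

6

Vent line inoperative [AND]: one cut set from each child combined → 1 × 1 × 1 = 1 cut set(s).
Control loop down [OR]: union of children's cut sets → 2 cut set(s).
Shutdown chain lost [OR]: union of children's cut sets → 3 cut set(s).
Block path lost [AND]: one cut set from each child combined → 1 × 2 × 3 = 6 cut set(s).
HIPPS stage inoperative [AND]: one cut set from each child combined → 1 × 1 × 1 × 6 = 6 cut set(s).
Pipeline overpressure [AND]: one cut set from each child combined → 6 × 1 = 6 cut set(s).
Minimal cut sets: {Backup PLC is inoperative, Block valve degraded, Control valve is down, Forward HIPPS logic solver failed, Left relief valve is out, Main pressure transmitter 2 stuck, Pressure transmitter trips, Right vent valve is down, Standby actuator is inoperative}; {Aft shutdown valve lost, Backup PLC is inoperative, Control valve is down, Forward HIPPS logic solver failed, Left relief valve is out, Main pressure transmitter 2 stuck, Pressure transmitter trips, Right vent valve is down, Standby actuator is inoperative}; {Backup PLC is inoperative, Control valve is down, Forward HIPPS logic solver failed, Left relief valve is out, Main pressure transmitter 2 stuck, Pressure transmitter trips, Right relief valve 2 trips, Right vent valve is down, Standby actuator is inoperative}; {Backup PLC is inoperative, Block valve degraded, Control valve is down, Forward HIPPS logic solver failed, Left relief valve is out, Main pressure transmitter 2 stuck, Pressure transmitter trips, Rupture disc fails, Standby actuator is inoperative}; {Aft shutdown valve lost, Backup PLC is inoperative, Control valve is down, Forward HIPPS logic solver failed, Left relief valve is out, Main pressure transmitter 2 stuck, Pressure transmitter trips, Rupture disc fails, Standby actuator is inoperative}; {Backup PLC is inoperative, Control valve is down, Forward HIPPS logic solver failed, Left relief valve is out, Main pressure transmitter 2 stuck, Pressure transmitter trips, Right relief valve 2 trips, Rupture disc fails, Standby actuator is inoperative}.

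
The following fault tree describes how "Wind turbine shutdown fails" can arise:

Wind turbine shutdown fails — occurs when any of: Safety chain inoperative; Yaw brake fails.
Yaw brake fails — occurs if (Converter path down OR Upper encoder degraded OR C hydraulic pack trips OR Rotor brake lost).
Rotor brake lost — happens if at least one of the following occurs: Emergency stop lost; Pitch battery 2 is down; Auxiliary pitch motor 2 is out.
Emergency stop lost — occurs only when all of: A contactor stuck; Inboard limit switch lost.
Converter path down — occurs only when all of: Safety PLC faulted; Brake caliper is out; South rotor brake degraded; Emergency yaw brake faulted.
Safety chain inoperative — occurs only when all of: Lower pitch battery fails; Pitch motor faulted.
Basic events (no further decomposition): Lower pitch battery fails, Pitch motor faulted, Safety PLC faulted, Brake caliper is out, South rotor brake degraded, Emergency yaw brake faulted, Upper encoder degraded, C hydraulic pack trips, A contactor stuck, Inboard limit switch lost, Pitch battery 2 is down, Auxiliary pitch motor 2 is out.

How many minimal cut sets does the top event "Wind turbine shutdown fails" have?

Safety chain inoperative [AND]: one cut set from each child combined → 1 × 1 = 1 cut set(s).
Converter path down [AND]: one cut set from each child combined → 1 × 1 × 1 × 1 = 1 cut set(s).
Emergency stop lost [AND]: one cut set from each child combined → 1 × 1 = 1 cut set(s).
Rotor brake lost [OR]: union of children's cut sets → 3 cut set(s).
Yaw brake fails [OR]: union of children's cut sets → 6 cut set(s).
Wind turbine shutdown fails [OR]: union of children's cut sets → 7 cut set(s).
Minimal cut sets: {Lower pitch battery fails, Pitch motor faulted}; {Brake caliper is out, Emergency yaw brake faulted, Safety PLC faulted, South rotor brake degraded}; {Upper encoder degraded}; {C hydraulic pack trips}; {A contactor stuck, Inboard limit switch lost}; {Pitch battery 2 is down}; {Auxiliary pitch motor 2 is out}.

7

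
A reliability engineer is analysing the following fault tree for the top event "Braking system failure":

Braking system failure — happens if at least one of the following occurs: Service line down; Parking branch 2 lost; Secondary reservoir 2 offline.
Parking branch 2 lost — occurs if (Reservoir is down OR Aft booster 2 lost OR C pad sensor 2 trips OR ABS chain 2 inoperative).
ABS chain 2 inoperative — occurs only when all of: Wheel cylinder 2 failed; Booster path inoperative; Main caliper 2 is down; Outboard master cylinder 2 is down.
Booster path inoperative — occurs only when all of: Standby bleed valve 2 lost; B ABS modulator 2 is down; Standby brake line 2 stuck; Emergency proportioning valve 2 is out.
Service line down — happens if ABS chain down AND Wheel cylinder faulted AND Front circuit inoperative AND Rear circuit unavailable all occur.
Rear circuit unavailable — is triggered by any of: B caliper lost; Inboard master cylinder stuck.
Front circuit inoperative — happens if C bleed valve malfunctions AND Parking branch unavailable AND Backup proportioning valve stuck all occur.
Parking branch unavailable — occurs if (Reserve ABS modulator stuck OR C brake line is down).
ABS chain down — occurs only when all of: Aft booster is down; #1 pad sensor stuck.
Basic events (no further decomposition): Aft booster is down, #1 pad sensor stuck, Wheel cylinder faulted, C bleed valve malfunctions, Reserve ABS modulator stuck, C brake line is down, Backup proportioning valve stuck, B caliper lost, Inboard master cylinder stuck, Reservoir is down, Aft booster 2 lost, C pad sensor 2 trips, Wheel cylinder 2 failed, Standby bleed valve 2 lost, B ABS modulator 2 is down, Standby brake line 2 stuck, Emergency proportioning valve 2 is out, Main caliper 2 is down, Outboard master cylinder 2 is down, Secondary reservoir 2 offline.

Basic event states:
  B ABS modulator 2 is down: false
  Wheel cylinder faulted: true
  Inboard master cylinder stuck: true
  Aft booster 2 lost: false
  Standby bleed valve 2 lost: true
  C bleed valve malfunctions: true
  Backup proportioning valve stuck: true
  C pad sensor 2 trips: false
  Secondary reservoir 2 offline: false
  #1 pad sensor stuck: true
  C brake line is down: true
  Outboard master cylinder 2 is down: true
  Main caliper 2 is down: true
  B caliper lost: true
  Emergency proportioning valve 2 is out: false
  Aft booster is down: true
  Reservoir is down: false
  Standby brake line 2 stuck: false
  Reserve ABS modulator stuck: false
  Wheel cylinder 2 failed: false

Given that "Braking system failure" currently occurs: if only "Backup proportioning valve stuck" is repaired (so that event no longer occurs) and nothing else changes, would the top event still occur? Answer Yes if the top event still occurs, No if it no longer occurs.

No

Counterfactual: set "Backup proportioning valve stuck" to not occurred.
ABS chain down [AND]: Aft booster is down=occurs, #1 pad sensor stuck=occurs → all inputs occur → occurs.
Parking branch unavailable [OR]: Reserve ABS modulator stuck=not, C brake line is down=occurs → at least one input occurs → occurs.
Front circuit inoperative [AND]: C bleed valve malfunctions=occurs, Parking branch unavailable=occurs, Backup proportioning valve stuck=not → not all inputs occur → does not occur.
Rear circuit unavailable [OR]: B caliper lost=occurs, Inboard master cylinder stuck=occurs → at least one input occurs → occurs.
Service line down [AND]: ABS chain down=occurs, Wheel cylinder faulted=occurs, Front circuit inoperative=not, Rear circuit unavailable=occurs → not all inputs occur → does not occur.
Booster path inoperative [AND]: Standby bleed valve 2 lost=occurs, B ABS modulator 2 is down=not, Standby brake line 2 stuck=not, Emergency proportioning valve 2 is out=not → not all inputs occur → does not occur.
ABS chain 2 inoperative [AND]: Wheel cylinder 2 failed=not, Booster path inoperative=not, Main caliper 2 is down=occurs, Outboard master cylinder 2 is down=occurs → not all inputs occur → does not occur.
Parking branch 2 lost [OR]: Reservoir is down=not, Aft booster 2 lost=not, C pad sensor 2 trips=not, ABS chain 2 inoperative=not → no input occurs → does not occur.
Braking system failure [OR]: Service line down=not, Parking branch 2 lost=not, Secondary reservoir 2 offline=not → no input occurs → does not occur.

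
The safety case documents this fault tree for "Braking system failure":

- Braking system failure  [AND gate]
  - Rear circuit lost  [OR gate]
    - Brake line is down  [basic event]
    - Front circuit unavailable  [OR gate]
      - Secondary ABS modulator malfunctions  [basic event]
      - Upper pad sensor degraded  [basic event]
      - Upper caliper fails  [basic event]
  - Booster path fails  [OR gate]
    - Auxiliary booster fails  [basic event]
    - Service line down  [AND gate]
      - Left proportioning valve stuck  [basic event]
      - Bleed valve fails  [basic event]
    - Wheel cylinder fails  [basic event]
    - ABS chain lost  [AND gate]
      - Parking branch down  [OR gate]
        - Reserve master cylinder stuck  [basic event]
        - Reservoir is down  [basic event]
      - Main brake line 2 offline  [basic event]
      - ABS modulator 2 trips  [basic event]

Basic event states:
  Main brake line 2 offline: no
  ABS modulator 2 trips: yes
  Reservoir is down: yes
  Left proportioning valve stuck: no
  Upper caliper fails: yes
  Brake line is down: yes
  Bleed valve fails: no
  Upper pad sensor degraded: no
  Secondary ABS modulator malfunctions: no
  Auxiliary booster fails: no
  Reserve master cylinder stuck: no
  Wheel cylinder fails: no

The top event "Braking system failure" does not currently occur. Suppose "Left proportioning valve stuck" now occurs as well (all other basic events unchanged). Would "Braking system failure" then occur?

Counterfactual: set "Left proportioning valve stuck" to occurred.
Front circuit unavailable [OR]: Secondary ABS modulator malfunctions=not, Upper pad sensor degraded=not, Upper caliper fails=occurs → at least one input occurs → occurs.
Rear circuit lost [OR]: Brake line is down=occurs, Front circuit unavailable=occurs → at least one input occurs → occurs.
Service line down [AND]: Left proportioning valve stuck=occurs, Bleed valve fails=not → not all inputs occur → does not occur.
Parking branch down [OR]: Reserve master cylinder stuck=not, Reservoir is down=occurs → at least one input occurs → occurs.
ABS chain lost [AND]: Parking branch down=occurs, Main brake line 2 offline=not, ABS modulator 2 trips=occurs → not all inputs occur → does not occur.
Booster path fails [OR]: Auxiliary booster fails=not, Service line down=not, Wheel cylinder fails=not, ABS chain lost=not → no input occurs → does not occur.
Braking system failure [AND]: Rear circuit lost=occurs, Booster path fails=not → not all inputs occur → does not occur.

No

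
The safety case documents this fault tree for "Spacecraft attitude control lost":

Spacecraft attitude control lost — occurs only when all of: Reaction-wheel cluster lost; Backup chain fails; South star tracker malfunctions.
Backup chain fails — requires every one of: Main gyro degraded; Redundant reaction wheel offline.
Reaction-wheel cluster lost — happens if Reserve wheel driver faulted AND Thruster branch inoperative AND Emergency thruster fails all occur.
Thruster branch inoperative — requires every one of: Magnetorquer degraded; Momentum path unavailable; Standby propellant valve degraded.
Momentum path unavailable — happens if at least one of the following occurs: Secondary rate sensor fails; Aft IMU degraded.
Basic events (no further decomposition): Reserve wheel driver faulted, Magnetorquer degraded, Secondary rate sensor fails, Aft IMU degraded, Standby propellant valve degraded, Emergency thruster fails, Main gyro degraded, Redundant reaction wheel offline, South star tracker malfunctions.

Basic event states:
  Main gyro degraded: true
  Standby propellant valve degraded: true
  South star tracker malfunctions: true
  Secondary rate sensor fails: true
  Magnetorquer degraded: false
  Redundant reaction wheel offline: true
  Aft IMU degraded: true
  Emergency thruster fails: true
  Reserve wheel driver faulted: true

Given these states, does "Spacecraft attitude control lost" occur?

Momentum path unavailable [OR]: Secondary rate sensor fails=occurs, Aft IMU degraded=occurs → at least one input occurs → occurs.
Thruster branch inoperative [AND]: Magnetorquer degraded=not, Momentum path unavailable=occurs, Standby propellant valve degraded=occurs → not all inputs occur → does not occur.
Reaction-wheel cluster lost [AND]: Reserve wheel driver faulted=occurs, Thruster branch inoperative=not, Emergency thruster fails=occurs → not all inputs occur → does not occur.
Backup chain fails [AND]: Main gyro degraded=occurs, Redundant reaction wheel offline=occurs → all inputs occur → occurs.
Spacecraft attitude control lost [AND]: Reaction-wheel cluster lost=not, Backup chain fails=occurs, South star tracker malfunctions=occurs → not all inputs occur → does not occur.

No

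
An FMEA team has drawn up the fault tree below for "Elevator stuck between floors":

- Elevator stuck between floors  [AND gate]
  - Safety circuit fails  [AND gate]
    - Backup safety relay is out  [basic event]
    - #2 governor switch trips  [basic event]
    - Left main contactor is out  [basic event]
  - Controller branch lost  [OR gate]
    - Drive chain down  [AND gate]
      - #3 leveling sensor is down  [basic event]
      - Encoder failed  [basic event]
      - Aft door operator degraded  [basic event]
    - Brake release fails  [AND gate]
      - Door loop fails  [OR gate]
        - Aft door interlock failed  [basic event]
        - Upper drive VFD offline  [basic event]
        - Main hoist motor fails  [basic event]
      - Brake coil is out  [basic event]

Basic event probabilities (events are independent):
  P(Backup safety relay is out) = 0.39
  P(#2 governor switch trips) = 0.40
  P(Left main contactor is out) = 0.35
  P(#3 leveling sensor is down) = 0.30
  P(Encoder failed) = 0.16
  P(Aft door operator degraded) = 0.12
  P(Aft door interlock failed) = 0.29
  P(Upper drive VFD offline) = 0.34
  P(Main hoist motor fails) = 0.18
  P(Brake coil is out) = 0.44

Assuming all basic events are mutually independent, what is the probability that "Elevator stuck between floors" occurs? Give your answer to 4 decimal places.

0.0150

P(Safety circuit fails) [AND] = 0.39 × 0.40 × 0.35 = 0.054600
P(Drive chain down) [AND] = 0.30 × 0.16 × 0.12 = 0.005760
P(Door loop fails) [OR] = 1 − (1−0.29) × (1−0.34) × (1−0.18) = 0.615748
P(Brake release fails) [AND] = 0.615748 × 0.44 = 0.270929
P(Controller branch lost) [OR] = 1 − (1−0.005760) × (1−0.270929) = 0.275128
P(Elevator stuck between floors) [AND] = 0.054600 × 0.275128 = 0.015022
Rounded to 4 decimal places: P(Elevator stuck between floors) ≈ 0.0150.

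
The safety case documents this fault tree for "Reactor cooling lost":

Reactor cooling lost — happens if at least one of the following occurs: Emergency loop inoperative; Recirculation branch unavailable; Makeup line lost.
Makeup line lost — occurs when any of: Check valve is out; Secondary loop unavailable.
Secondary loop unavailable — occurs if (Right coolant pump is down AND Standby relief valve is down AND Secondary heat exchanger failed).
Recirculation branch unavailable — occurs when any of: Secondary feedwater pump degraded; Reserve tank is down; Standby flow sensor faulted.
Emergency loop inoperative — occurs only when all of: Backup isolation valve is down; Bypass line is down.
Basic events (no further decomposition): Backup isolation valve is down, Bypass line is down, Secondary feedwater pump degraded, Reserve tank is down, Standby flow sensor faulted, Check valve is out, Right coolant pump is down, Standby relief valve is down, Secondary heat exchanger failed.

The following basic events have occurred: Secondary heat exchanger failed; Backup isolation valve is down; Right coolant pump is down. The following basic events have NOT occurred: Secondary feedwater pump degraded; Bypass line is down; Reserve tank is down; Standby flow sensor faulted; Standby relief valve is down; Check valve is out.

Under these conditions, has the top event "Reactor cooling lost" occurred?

No

Emergency loop inoperative [AND]: Backup isolation valve is down=occurs, Bypass line is down=not → not all inputs occur → does not occur.
Recirculation branch unavailable [OR]: Secondary feedwater pump degraded=not, Reserve tank is down=not, Standby flow sensor faulted=not → no input occurs → does not occur.
Secondary loop unavailable [AND]: Right coolant pump is down=occurs, Standby relief valve is down=not, Secondary heat exchanger failed=occurs → not all inputs occur → does not occur.
Makeup line lost [OR]: Check valve is out=not, Secondary loop unavailable=not → no input occurs → does not occur.
Reactor cooling lost [OR]: Emergency loop inoperative=not, Recirculation branch unavailable=not, Makeup line lost=not → no input occurs → does not occur.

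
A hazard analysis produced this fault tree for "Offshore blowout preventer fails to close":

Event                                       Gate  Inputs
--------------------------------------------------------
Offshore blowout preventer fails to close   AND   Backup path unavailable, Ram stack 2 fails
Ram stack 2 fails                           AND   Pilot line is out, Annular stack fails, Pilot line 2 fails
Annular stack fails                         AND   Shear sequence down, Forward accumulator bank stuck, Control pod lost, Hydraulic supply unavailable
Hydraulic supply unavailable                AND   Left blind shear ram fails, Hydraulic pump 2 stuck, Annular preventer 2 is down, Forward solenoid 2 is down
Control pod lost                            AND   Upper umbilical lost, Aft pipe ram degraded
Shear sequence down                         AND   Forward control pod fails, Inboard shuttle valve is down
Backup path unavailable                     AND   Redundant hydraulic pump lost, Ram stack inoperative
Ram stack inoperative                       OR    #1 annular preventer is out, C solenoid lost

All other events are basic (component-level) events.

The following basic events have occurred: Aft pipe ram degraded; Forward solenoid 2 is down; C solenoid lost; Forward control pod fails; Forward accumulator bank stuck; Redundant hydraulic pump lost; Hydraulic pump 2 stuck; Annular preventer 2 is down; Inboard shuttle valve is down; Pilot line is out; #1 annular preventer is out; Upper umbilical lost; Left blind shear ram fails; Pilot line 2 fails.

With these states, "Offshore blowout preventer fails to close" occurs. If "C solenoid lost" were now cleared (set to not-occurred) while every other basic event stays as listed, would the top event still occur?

Counterfactual: set "C solenoid lost" to not occurred.
Ram stack inoperative [OR]: #1 annular preventer is out=occurs, C solenoid lost=not → at least one input occurs → occurs.
Backup path unavailable [AND]: Redundant hydraulic pump lost=occurs, Ram stack inoperative=occurs → all inputs occur → occurs.
Shear sequence down [AND]: Forward control pod fails=occurs, Inboard shuttle valve is down=occurs → all inputs occur → occurs.
Control pod lost [AND]: Upper umbilical lost=occurs, Aft pipe ram degraded=occurs → all inputs occur → occurs.
Hydraulic supply unavailable [AND]: Left blind shear ram fails=occurs, Hydraulic pump 2 stuck=occurs, Annular preventer 2 is down=occurs, Forward solenoid 2 is down=occurs → all inputs occur → occurs.
Annular stack fails [AND]: Shear sequence down=occurs, Forward accumulator bank stuck=occurs, Control pod lost=occurs, Hydraulic supply unavailable=occurs → all inputs occur → occurs.
Ram stack 2 fails [AND]: Pilot line is out=occurs, Annular stack fails=occurs, Pilot line 2 fails=occurs → all inputs occur → occurs.
Offshore blowout preventer fails to close [AND]: Backup path unavailable=occurs, Ram stack 2 fails=occurs → all inputs occur → occurs.

Yes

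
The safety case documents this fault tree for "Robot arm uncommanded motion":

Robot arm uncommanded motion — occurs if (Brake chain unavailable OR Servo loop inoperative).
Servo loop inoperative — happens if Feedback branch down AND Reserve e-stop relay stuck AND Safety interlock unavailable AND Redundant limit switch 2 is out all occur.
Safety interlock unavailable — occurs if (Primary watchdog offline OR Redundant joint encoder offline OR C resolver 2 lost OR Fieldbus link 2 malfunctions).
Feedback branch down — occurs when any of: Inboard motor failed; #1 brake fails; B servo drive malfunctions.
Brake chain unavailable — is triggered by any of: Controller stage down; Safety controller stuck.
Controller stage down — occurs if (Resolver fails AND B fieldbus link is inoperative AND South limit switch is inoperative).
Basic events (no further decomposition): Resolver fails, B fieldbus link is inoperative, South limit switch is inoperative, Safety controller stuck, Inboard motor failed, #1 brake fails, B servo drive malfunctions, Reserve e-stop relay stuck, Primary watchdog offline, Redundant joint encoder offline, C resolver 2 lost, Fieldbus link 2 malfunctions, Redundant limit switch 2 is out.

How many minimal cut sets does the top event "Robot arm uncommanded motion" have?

14

Controller stage down [AND]: one cut set from each child combined → 1 × 1 × 1 = 1 cut set(s).
Brake chain unavailable [OR]: union of children's cut sets → 2 cut set(s).
Feedback branch down [OR]: union of children's cut sets → 3 cut set(s).
Safety interlock unavailable [OR]: union of children's cut sets → 4 cut set(s).
Servo loop inoperative [AND]: one cut set from each child combined → 3 × 1 × 4 × 1 = 12 cut set(s).
Robot arm uncommanded motion [OR]: union of children's cut sets → 14 cut set(s).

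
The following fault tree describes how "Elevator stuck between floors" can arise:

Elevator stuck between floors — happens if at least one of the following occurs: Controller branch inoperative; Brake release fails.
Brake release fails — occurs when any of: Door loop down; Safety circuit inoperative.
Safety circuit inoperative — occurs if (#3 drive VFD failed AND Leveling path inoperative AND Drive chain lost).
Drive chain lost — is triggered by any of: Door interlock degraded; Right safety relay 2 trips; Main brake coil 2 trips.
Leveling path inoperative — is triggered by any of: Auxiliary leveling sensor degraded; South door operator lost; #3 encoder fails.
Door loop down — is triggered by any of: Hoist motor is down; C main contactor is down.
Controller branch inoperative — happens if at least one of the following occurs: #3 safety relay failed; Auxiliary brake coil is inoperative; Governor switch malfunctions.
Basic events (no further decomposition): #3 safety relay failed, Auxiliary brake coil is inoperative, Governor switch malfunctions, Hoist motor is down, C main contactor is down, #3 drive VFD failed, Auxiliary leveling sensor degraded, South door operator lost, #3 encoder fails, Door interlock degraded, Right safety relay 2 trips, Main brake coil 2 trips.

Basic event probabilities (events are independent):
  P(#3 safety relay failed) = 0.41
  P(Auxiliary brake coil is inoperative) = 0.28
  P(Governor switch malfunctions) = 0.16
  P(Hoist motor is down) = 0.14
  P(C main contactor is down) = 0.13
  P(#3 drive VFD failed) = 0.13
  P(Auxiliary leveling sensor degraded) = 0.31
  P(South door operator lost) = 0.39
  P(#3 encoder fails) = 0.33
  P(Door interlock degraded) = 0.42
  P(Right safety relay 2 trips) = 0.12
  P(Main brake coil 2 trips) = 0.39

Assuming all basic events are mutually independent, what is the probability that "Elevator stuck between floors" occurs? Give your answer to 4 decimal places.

P(Controller branch inoperative) [OR] = 1 − (1−0.41) × (1−0.28) × (1−0.16) = 0.643168
P(Door loop down) [OR] = 1 − (1−0.14) × (1−0.13) = 0.251800
P(Leveling path inoperative) [OR] = 1 − (1−0.31) × (1−0.39) × (1−0.33) = 0.717997
P(Drive chain lost) [OR] = 1 − (1−0.42) × (1−0.12) × (1−0.39) = 0.688656
P(Safety circuit inoperative) [AND] = 0.13 × 0.717997 × 0.688656 = 0.064279
P(Brake release fails) [OR] = 1 − (1−0.251800) × (1−0.064279) = 0.299894
P(Elevator stuck between floors) [OR] = 1 − (1−0.643168) × (1−0.299894) = 0.750180
Rounded to 4 decimal places: P(Elevator stuck between floors) ≈ 0.7502.

0.7502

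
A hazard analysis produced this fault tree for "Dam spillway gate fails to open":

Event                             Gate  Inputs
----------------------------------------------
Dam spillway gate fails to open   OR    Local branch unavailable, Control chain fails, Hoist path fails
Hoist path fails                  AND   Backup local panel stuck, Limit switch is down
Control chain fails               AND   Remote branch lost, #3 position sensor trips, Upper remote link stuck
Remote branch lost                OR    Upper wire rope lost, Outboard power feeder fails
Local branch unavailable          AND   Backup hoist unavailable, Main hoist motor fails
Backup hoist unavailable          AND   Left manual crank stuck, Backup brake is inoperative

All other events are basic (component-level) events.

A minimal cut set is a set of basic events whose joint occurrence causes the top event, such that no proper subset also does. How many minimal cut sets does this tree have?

Backup hoist unavailable [AND]: one cut set from each child combined → 1 × 1 = 1 cut set(s).
Local branch unavailable [AND]: one cut set from each child combined → 1 × 1 = 1 cut set(s).
Remote branch lost [OR]: union of children's cut sets → 2 cut set(s).
Control chain fails [AND]: one cut set from each child combined → 2 × 1 × 1 = 2 cut set(s).
Hoist path fails [AND]: one cut set from each child combined → 1 × 1 = 1 cut set(s).
Dam spillway gate fails to open [OR]: union of children's cut sets → 4 cut set(s).
Minimal cut sets: {Backup brake is inoperative, Left manual crank stuck, Main hoist motor fails}; {#3 position sensor trips, Upper remote link stuck, Upper wire rope lost}; {#3 position sensor trips, Outboard power feeder fails, Upper remote link stuck}; {Backup local panel stuck, Limit switch is down}.

4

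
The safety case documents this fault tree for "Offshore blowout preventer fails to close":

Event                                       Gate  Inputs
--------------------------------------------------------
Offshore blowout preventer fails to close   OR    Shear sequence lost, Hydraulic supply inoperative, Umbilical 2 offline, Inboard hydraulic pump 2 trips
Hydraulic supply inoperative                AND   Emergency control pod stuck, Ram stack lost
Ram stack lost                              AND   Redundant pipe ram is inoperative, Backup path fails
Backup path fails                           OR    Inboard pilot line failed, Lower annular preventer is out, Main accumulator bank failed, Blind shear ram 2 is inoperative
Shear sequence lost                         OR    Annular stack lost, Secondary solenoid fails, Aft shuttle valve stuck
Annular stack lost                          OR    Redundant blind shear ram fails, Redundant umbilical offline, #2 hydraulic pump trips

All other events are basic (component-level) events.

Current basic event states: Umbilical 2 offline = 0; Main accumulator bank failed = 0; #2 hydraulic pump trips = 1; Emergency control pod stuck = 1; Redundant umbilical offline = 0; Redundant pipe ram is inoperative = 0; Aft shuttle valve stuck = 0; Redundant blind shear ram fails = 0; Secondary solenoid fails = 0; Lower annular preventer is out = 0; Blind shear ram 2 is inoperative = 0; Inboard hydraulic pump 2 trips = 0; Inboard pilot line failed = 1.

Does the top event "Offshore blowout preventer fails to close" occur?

Annular stack lost [OR]: Redundant blind shear ram fails=not, Redundant umbilical offline=not, #2 hydraulic pump trips=occurs → at least one input occurs → occurs.
Shear sequence lost [OR]: Annular stack lost=occurs, Secondary solenoid fails=not, Aft shuttle valve stuck=not → at least one input occurs → occurs.
Backup path fails [OR]: Inboard pilot line failed=occurs, Lower annular preventer is out=not, Main accumulator bank failed=not, Blind shear ram 2 is inoperative=not → at least one input occurs → occurs.
Ram stack lost [AND]: Redundant pipe ram is inoperative=not, Backup path fails=occurs → not all inputs occur → does not occur.
Hydraulic supply inoperative [AND]: Emergency control pod stuck=occurs, Ram stack lost=not → not all inputs occur → does not occur.
Offshore blowout preventer fails to close [OR]: Shear sequence lost=occurs, Hydraulic supply inoperative=not, Umbilical 2 offline=not, Inboard hydraulic pump 2 trips=not → at least one input occurs → occurs.

Yes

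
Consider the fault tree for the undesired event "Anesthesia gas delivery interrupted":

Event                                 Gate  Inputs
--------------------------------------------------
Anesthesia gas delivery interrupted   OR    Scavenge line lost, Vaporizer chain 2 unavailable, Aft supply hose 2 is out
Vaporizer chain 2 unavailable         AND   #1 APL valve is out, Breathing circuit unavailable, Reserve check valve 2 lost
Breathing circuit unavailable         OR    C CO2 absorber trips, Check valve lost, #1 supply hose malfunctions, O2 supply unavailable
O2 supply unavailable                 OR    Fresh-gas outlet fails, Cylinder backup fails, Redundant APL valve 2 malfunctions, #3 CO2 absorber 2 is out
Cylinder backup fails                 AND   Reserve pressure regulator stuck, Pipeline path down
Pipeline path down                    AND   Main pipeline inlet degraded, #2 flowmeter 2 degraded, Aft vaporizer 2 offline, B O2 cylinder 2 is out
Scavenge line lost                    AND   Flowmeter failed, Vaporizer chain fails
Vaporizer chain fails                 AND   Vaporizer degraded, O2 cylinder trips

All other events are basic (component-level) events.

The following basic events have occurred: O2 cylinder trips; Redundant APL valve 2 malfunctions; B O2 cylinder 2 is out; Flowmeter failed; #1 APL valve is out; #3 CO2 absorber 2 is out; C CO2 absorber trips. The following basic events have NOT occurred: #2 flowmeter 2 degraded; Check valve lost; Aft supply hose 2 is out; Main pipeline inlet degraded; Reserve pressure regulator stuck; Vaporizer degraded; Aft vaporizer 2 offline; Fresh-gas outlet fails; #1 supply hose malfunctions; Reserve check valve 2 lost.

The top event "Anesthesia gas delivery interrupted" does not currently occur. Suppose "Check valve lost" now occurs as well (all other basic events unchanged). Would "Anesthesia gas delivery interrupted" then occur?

No

Counterfactual: set "Check valve lost" to occurred.
Vaporizer chain fails [AND]: Vaporizer degraded=not, O2 cylinder trips=occurs → not all inputs occur → does not occur.
Scavenge line lost [AND]: Flowmeter failed=occurs, Vaporizer chain fails=not → not all inputs occur → does not occur.
Pipeline path down [AND]: Main pipeline inlet degraded=not, #2 flowmeter 2 degraded=not, Aft vaporizer 2 offline=not, B O2 cylinder 2 is out=occurs → not all inputs occur → does not occur.
Cylinder backup fails [AND]: Reserve pressure regulator stuck=not, Pipeline path down=not → not all inputs occur → does not occur.
O2 supply unavailable [OR]: Fresh-gas outlet fails=not, Cylinder backup fails=not, Redundant APL valve 2 malfunctions=occurs, #3 CO2 absorber 2 is out=occurs → at least one input occurs → occurs.
Breathing circuit unavailable [OR]: C CO2 absorber trips=occurs, Check valve lost=occurs, #1 supply hose malfunctions=not, O2 supply unavailable=occurs → at least one input occurs → occurs.
Vaporizer chain 2 unavailable [AND]: #1 APL valve is out=occurs, Breathing circuit unavailable=occurs, Reserve check valve 2 lost=not → not all inputs occur → does not occur.
Anesthesia gas delivery interrupted [OR]: Scavenge line lost=not, Vaporizer chain 2 unavailable=not, Aft supply hose 2 is out=not → no input occurs → does not occur.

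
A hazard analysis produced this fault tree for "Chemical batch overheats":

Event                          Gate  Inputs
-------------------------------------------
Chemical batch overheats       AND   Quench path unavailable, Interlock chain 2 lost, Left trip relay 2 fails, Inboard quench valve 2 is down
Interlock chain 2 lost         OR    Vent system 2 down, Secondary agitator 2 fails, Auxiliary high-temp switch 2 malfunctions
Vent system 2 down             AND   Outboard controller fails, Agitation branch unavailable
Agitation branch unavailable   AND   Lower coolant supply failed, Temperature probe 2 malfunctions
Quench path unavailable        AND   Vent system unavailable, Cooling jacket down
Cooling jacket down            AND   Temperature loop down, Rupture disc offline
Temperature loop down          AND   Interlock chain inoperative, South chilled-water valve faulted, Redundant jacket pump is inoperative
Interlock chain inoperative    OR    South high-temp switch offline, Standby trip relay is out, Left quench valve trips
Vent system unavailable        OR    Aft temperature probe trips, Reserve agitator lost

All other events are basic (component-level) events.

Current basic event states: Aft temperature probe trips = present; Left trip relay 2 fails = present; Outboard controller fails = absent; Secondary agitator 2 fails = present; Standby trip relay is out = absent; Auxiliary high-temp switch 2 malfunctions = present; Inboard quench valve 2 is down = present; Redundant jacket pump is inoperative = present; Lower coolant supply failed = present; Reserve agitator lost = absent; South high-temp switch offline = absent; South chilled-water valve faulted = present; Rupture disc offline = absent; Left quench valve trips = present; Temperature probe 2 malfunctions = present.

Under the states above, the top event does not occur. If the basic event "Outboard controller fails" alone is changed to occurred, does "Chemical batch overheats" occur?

Counterfactual: set "Outboard controller fails" to occurred.
Vent system unavailable [OR]: Aft temperature probe trips=occurs, Reserve agitator lost=not → at least one input occurs → occurs.
Interlock chain inoperative [OR]: South high-temp switch offline=not, Standby trip relay is out=not, Left quench valve trips=occurs → at least one input occurs → occurs.
Temperature loop down [AND]: Interlock chain inoperative=occurs, South chilled-water valve faulted=occurs, Redundant jacket pump is inoperative=occurs → all inputs occur → occurs.
Cooling jacket down [AND]: Temperature loop down=occurs, Rupture disc offline=not → not all inputs occur → does not occur.
Quench path unavailable [AND]: Vent system unavailable=occurs, Cooling jacket down=not → not all inputs occur → does not occur.
Agitation branch unavailable [AND]: Lower coolant supply failed=occurs, Temperature probe 2 malfunctions=occurs → all inputs occur → occurs.
Vent system 2 down [AND]: Outboard controller fails=occurs, Agitation branch unavailable=occurs → all inputs occur → occurs.
Interlock chain 2 lost [OR]: Vent system 2 down=occurs, Secondary agitator 2 fails=occurs, Auxiliary high-temp switch 2 malfunctions=occurs → at least one input occurs → occurs.
Chemical batch overheats [AND]: Quench path unavailable=not, Interlock chain 2 lost=occurs, Left trip relay 2 fails=occurs, Inboard quench valve 2 is down=occurs → not all inputs occur → does not occur.

No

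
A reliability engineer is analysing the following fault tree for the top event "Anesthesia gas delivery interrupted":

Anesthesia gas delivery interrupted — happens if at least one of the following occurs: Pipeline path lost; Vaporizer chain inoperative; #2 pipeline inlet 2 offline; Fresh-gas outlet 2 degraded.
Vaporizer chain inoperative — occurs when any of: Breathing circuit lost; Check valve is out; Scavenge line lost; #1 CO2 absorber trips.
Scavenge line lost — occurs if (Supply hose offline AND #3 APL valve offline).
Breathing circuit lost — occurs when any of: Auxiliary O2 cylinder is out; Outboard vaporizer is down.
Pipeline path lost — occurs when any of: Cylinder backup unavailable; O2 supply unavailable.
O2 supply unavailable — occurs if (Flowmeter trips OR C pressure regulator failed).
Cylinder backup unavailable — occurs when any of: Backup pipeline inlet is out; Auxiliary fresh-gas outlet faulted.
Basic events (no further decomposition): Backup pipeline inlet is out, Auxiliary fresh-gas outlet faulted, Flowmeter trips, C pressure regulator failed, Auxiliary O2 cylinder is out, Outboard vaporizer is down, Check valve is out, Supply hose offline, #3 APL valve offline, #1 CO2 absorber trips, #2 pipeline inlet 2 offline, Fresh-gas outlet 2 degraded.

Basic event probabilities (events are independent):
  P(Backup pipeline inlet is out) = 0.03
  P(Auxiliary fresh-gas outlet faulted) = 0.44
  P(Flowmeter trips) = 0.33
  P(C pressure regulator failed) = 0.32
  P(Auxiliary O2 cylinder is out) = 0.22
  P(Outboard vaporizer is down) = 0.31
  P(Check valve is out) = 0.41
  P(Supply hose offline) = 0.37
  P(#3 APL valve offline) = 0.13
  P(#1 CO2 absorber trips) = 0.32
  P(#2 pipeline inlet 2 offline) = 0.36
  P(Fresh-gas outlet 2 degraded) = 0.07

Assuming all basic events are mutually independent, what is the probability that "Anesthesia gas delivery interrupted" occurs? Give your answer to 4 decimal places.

P(Cylinder backup unavailable) [OR] = 1 − (1−0.03) × (1−0.44) = 0.456800
P(O2 supply unavailable) [OR] = 1 − (1−0.33) × (1−0.32) = 0.544400
P(Pipeline path lost) [OR] = 1 − (1−0.456800) × (1−0.544400) = 0.752518
P(Breathing circuit lost) [OR] = 1 − (1−0.22) × (1−0.31) = 0.461800
P(Scavenge line lost) [AND] = 0.37 × 0.13 = 0.048100
P(Vaporizer chain inoperative) [OR] = 1 − (1−0.461800) × (1−0.41) × (1−0.048100) × (1−0.32) = 0.794460
P(Anesthesia gas delivery interrupted) [OR] = 1 − (1−0.752518) × (1−0.794460) × (1−0.36) × (1−0.07) = 0.969724
Rounded to 4 decimal places: P(Anesthesia gas delivery interrupted) ≈ 0.9697.

0.9697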